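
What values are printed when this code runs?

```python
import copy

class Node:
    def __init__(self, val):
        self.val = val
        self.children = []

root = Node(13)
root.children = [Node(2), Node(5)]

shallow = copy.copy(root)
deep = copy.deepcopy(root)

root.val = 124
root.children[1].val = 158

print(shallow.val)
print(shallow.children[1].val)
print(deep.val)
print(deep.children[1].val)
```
13
158
13
5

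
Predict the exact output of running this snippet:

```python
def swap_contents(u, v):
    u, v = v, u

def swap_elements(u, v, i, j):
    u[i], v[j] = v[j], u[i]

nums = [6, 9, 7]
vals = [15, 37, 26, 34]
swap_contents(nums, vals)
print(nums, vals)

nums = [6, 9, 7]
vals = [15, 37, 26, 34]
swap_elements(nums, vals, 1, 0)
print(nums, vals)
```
[6, 9, 7] [15, 37, 26, 34]
[6, 15, 7] [9, 37, 26, 34]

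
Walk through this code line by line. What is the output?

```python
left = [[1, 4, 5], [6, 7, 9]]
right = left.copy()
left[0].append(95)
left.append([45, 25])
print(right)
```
[[1, 4, 5, 95], [6, 7, 9]]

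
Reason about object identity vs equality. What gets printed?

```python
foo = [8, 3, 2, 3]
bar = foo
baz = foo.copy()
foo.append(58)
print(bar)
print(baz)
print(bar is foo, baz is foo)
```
[8, 3, 2, 3, 58]
[8, 3, 2, 3]
True False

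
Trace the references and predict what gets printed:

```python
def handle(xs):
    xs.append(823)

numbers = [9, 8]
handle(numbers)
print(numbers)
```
[9, 8, 823]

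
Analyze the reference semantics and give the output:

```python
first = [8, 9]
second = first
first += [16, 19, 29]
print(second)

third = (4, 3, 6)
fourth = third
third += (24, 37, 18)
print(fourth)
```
[8, 9, 16, 19, 29]
(4, 3, 6)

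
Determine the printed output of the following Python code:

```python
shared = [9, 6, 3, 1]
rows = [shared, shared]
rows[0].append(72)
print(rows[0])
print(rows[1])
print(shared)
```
[9, 6, 3, 1, 72]
[9, 6, 3, 1, 72]
[9, 6, 3, 1, 72]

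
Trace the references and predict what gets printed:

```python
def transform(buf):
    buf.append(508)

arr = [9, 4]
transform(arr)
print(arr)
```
[9, 4, 508]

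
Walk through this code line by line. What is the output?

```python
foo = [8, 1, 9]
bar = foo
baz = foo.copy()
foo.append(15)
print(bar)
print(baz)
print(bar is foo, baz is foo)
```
[8, 1, 9, 15]
[8, 1, 9]
True False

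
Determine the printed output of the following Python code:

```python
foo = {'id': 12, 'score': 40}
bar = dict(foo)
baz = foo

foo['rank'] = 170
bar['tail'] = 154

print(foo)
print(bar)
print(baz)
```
{'id': 12, 'score': 40, 'rank': 170}
{'id': 12, 'score': 40, 'tail': 154}
{'id': 12, 'score': 40, 'rank': 170}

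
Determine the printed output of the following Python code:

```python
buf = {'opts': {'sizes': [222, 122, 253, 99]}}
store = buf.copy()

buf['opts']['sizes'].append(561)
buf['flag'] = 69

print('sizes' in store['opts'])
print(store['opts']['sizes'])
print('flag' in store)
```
True
[222, 122, 253, 99, 561]
False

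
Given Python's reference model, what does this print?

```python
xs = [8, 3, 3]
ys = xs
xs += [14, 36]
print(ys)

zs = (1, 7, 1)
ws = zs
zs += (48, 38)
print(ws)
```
[8, 3, 3, 14, 36]
(1, 7, 1)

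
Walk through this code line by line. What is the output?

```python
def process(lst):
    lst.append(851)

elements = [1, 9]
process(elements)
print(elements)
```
[1, 9, 851]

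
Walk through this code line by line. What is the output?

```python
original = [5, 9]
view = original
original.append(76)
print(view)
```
[5, 9, 76]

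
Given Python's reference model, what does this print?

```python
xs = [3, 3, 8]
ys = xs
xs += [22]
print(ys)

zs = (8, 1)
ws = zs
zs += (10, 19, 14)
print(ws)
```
[3, 3, 8, 22]
(8, 1)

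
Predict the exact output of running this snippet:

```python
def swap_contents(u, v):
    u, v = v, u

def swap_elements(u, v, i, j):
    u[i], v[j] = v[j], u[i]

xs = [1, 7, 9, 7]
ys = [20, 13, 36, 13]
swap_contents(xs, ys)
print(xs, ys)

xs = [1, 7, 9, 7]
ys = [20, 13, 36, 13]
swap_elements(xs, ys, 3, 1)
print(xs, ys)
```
[1, 7, 9, 7] [20, 13, 36, 13]
[1, 7, 9, 13] [20, 7, 36, 13]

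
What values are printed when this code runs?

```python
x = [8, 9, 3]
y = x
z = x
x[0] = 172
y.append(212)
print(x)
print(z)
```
[172, 9, 3, 212]
[172, 9, 3, 212]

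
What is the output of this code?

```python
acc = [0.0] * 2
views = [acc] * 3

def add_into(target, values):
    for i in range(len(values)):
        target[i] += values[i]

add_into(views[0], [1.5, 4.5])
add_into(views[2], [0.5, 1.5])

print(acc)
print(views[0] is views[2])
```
[2.0, 6.0]
True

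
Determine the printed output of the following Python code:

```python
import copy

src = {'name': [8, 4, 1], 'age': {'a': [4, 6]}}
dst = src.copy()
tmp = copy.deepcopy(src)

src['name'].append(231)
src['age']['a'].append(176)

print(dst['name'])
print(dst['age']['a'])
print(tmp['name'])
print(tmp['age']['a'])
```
[8, 4, 1, 231]
[4, 6, 176]
[8, 4, 1]
[4, 6]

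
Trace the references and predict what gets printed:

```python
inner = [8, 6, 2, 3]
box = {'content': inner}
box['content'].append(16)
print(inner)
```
[8, 6, 2, 3, 16]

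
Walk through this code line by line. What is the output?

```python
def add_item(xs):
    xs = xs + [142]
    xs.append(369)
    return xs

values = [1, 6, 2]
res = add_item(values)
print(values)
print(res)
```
[1, 6, 2]
[1, 6, 2, 142, 369]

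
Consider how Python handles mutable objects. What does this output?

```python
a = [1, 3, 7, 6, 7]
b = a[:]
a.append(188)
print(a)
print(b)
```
[1, 3, 7, 6, 7, 188]
[1, 3, 7, 6, 7]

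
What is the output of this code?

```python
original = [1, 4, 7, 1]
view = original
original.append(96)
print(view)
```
[1, 4, 7, 1, 96]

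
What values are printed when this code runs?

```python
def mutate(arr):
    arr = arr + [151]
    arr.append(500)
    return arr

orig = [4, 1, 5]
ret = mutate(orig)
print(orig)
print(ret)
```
[4, 1, 5]
[4, 1, 5, 151, 500]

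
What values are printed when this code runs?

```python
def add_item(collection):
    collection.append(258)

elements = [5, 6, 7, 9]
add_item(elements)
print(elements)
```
[5, 6, 7, 9, 258]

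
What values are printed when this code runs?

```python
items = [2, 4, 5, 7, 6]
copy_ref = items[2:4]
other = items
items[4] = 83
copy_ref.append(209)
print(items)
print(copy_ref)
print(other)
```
[2, 4, 5, 7, 83]
[5, 7, 209]
[2, 4, 5, 7, 83]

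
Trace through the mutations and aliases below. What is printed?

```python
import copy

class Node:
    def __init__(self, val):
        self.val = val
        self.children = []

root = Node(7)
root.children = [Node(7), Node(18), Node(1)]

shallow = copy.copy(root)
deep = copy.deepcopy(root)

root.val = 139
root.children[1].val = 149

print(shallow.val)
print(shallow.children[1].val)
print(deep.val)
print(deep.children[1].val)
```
7
149
7
18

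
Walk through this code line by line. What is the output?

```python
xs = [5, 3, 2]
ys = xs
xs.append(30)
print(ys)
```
[5, 3, 2, 30]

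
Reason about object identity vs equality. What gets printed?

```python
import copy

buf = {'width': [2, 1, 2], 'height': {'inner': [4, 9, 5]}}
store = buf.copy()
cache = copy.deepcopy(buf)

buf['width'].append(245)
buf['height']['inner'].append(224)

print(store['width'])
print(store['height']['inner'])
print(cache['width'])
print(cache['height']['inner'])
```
[2, 1, 2, 245]
[4, 9, 5, 224]
[2, 1, 2]
[4, 9, 5]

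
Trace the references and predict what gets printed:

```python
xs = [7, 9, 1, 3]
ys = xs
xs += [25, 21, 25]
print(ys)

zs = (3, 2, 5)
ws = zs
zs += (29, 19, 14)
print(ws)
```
[7, 9, 1, 3, 25, 21, 25]
(3, 2, 5)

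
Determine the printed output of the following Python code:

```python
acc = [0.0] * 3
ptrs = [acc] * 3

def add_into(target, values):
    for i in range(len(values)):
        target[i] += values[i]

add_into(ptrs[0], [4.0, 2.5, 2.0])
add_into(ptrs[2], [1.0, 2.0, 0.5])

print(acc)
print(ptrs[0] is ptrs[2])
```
[5.0, 4.5, 2.5]
True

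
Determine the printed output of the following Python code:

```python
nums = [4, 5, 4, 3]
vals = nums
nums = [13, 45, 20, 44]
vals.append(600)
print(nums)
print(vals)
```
[13, 45, 20, 44]
[4, 5, 4, 3, 600]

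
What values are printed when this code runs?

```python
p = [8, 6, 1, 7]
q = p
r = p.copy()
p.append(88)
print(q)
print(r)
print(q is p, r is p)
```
[8, 6, 1, 7, 88]
[8, 6, 1, 7]
True False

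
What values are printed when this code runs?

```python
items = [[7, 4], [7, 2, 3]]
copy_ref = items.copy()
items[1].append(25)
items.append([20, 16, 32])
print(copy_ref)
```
[[7, 4], [7, 2, 3, 25]]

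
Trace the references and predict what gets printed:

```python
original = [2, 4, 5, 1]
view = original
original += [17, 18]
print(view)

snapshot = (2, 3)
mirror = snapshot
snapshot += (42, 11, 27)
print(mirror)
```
[2, 4, 5, 1, 17, 18]
(2, 3)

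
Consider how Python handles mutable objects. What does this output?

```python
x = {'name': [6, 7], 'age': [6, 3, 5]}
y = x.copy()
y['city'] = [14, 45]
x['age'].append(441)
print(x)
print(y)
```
{'name': [6, 7], 'age': [6, 3, 5, 441]}
{'name': [6, 7], 'age': [6, 3, 5, 441], 'city': [14, 45]}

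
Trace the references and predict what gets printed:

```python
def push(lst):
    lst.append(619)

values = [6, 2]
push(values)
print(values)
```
[6, 2, 619]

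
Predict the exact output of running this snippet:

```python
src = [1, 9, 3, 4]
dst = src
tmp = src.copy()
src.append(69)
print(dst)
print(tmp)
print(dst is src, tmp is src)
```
[1, 9, 3, 4, 69]
[1, 9, 3, 4]
True False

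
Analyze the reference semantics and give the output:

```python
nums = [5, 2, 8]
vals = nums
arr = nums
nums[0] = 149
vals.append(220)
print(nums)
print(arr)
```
[149, 2, 8, 220]
[149, 2, 8, 220]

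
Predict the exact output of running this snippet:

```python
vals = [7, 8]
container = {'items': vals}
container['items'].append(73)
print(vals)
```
[7, 8, 73]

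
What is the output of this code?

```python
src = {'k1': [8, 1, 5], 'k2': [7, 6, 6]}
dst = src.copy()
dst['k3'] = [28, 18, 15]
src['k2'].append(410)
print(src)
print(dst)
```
{'k1': [8, 1, 5], 'k2': [7, 6, 6, 410]}
{'k1': [8, 1, 5], 'k2': [7, 6, 6, 410], 'k3': [28, 18, 15]}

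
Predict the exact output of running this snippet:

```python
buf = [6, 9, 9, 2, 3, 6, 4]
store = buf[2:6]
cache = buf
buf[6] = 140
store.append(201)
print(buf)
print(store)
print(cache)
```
[6, 9, 9, 2, 3, 6, 140]
[9, 2, 3, 6, 201]
[6, 9, 9, 2, 3, 6, 140]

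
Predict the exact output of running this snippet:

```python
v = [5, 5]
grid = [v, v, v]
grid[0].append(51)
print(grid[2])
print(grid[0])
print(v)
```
[5, 5, 51]
[5, 5, 51]
[5, 5, 51]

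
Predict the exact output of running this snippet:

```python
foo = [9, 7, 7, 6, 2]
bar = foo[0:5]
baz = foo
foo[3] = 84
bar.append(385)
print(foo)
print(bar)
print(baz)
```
[9, 7, 7, 84, 2]
[9, 7, 7, 6, 2, 385]
[9, 7, 7, 84, 2]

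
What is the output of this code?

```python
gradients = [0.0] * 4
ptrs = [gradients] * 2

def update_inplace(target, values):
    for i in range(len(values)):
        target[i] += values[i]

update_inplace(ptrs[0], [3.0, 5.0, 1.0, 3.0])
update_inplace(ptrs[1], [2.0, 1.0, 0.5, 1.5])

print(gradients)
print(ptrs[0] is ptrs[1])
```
[5.0, 6.0, 1.5, 4.5]
True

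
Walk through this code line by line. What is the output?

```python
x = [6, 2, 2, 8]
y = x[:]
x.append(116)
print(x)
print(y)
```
[6, 2, 2, 8, 116]
[6, 2, 2, 8]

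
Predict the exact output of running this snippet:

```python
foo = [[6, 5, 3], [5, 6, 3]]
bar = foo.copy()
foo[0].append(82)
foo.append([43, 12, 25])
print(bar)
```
[[6, 5, 3, 82], [5, 6, 3]]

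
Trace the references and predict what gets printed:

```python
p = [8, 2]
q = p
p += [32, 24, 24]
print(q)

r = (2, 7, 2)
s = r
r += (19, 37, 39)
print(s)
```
[8, 2, 32, 24, 24]
(2, 7, 2)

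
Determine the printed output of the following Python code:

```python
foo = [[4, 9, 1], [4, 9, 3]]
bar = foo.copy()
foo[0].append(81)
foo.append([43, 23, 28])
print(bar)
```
[[4, 9, 1, 81], [4, 9, 3]]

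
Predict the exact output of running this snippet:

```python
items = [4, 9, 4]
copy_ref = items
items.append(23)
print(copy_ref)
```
[4, 9, 4, 23]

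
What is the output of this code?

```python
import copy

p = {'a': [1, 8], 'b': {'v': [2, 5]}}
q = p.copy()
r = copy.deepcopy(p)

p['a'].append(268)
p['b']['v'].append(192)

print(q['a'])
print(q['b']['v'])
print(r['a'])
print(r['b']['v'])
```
[1, 8, 268]
[2, 5, 192]
[1, 8]
[2, 5]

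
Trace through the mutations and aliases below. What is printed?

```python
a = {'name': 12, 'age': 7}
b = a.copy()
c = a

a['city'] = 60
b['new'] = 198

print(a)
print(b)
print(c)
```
{'name': 12, 'age': 7, 'city': 60}
{'name': 12, 'age': 7, 'new': 198}
{'name': 12, 'age': 7, 'city': 60}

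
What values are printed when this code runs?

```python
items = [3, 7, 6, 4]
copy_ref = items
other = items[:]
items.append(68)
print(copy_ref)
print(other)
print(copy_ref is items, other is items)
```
[3, 7, 6, 4, 68]
[3, 7, 6, 4]
True False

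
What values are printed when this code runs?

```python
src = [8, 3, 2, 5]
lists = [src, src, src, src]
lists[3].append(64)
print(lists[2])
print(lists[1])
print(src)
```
[8, 3, 2, 5, 64]
[8, 3, 2, 5, 64]
[8, 3, 2, 5, 64]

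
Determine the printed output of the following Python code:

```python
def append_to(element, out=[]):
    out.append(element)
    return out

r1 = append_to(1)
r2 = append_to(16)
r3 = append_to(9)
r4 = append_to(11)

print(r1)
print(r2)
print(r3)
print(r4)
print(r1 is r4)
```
[1, 16, 9, 11]
[1, 16, 9, 11]
[1, 16, 9, 11]
[1, 16, 9, 11]
True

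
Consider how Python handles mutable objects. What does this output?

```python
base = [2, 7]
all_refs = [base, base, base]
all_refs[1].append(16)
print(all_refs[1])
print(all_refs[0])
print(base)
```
[2, 7, 16]
[2, 7, 16]
[2, 7, 16]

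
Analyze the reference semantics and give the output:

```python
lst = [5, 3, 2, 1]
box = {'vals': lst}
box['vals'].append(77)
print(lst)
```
[5, 3, 2, 1, 77]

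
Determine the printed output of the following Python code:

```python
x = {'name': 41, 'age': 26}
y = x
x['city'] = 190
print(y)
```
{'name': 41, 'age': 26, 'city': 190}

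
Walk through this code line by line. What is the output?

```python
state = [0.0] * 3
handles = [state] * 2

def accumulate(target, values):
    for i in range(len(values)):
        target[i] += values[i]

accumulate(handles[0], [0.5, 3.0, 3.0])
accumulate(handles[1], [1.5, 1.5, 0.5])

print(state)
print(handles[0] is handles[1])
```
[2.0, 4.5, 3.5]
True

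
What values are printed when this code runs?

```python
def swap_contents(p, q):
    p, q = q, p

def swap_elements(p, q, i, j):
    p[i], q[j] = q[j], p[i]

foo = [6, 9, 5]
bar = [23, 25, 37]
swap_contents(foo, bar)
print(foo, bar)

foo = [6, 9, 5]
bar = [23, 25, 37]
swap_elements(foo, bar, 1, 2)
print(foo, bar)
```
[6, 9, 5] [23, 25, 37]
[6, 37, 5] [23, 25, 9]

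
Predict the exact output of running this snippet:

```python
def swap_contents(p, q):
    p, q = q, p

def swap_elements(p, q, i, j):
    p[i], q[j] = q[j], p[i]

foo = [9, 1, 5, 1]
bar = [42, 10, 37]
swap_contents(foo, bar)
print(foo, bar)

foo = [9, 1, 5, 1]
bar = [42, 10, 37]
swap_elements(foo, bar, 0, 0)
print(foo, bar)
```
[9, 1, 5, 1] [42, 10, 37]
[42, 1, 5, 1] [9, 10, 37]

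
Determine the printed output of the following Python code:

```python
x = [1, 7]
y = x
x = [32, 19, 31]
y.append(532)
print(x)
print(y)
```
[32, 19, 31]
[1, 7, 532]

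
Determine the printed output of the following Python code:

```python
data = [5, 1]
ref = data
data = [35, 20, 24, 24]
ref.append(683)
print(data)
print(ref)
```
[35, 20, 24, 24]
[5, 1, 683]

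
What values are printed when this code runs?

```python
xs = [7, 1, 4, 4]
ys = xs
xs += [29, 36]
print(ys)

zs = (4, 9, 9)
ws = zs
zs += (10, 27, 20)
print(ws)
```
[7, 1, 4, 4, 29, 36]
(4, 9, 9)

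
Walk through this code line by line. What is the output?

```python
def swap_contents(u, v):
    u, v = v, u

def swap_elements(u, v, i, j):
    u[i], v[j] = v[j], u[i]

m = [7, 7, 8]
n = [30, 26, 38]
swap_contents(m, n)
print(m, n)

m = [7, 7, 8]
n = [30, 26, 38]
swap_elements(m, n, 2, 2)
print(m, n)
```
[7, 7, 8] [30, 26, 38]
[7, 7, 38] [30, 26, 8]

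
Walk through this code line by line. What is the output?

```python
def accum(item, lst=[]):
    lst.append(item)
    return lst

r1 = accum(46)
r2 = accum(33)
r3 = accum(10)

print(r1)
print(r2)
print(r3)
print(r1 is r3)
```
[46, 33, 10]
[46, 33, 10]
[46, 33, 10]
True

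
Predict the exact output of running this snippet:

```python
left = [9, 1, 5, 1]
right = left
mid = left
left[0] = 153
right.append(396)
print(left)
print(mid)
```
[153, 1, 5, 1, 396]
[153, 1, 5, 1, 396]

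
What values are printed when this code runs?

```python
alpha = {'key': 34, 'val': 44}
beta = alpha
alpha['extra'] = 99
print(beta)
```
{'key': 34, 'val': 44, 'extra': 99}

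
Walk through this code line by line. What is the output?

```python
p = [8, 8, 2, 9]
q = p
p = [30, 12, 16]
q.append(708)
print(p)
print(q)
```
[30, 12, 16]
[8, 8, 2, 9, 708]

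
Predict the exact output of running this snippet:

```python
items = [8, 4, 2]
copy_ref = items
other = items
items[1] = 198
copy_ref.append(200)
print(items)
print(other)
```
[8, 198, 2, 200]
[8, 198, 2, 200]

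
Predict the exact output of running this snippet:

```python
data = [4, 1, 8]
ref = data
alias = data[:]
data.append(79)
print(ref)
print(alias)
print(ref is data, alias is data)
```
[4, 1, 8, 79]
[4, 1, 8]
True False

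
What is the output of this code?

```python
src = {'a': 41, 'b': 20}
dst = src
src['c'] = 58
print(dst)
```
{'a': 41, 'b': 20, 'c': 58}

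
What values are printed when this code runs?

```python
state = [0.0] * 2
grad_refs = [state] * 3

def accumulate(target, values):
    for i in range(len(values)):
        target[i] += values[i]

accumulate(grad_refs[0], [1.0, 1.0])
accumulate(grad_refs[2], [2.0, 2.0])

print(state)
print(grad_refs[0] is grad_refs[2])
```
[3.0, 3.0]
True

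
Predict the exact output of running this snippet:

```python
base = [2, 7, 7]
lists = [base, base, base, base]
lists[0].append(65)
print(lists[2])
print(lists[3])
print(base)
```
[2, 7, 7, 65]
[2, 7, 7, 65]
[2, 7, 7, 65]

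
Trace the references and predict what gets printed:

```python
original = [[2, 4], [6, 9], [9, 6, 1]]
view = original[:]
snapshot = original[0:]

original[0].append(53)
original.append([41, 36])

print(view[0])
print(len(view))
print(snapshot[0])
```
[2, 4, 53]
3
[2, 4, 53]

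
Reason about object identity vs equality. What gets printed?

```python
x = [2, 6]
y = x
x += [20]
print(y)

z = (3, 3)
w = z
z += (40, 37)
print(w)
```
[2, 6, 20]
(3, 3)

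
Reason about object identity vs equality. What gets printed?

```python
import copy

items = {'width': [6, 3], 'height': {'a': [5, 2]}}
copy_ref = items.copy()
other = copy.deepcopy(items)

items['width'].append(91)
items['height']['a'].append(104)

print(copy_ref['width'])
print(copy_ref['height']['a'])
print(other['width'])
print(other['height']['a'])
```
[6, 3, 91]
[5, 2, 104]
[6, 3]
[5, 2]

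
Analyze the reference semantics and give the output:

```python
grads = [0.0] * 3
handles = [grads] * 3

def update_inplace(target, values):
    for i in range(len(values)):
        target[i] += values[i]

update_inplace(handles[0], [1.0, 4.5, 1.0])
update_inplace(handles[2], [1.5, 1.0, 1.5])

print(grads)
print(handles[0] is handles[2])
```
[2.5, 5.5, 2.5]
True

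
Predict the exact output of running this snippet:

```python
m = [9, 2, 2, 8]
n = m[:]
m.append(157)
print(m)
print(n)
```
[9, 2, 2, 8, 157]
[9, 2, 2, 8]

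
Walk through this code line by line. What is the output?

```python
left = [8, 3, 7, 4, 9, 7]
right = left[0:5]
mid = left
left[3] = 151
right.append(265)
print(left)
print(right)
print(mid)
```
[8, 3, 7, 151, 9, 7]
[8, 3, 7, 4, 9, 265]
[8, 3, 7, 151, 9, 7]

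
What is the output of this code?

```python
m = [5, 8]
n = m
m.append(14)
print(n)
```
[5, 8, 14]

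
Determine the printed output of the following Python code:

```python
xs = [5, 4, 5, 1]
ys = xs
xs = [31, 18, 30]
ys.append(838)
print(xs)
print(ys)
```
[31, 18, 30]
[5, 4, 5, 1, 838]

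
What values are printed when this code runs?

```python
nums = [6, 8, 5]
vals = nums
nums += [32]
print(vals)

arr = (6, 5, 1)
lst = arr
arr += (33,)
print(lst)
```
[6, 8, 5, 32]
(6, 5, 1)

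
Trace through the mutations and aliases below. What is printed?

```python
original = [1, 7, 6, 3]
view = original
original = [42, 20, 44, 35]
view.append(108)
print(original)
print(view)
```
[42, 20, 44, 35]
[1, 7, 6, 3, 108]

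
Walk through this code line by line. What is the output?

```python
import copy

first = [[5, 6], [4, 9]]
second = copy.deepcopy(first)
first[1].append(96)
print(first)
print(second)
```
[[5, 6], [4, 9, 96]]
[[5, 6], [4, 9]]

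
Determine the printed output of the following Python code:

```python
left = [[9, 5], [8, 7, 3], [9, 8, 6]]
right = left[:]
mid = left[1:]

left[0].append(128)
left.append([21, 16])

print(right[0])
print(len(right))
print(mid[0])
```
[9, 5, 128]
3
[8, 7, 3]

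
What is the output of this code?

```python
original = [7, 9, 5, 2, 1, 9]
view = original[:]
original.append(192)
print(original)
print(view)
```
[7, 9, 5, 2, 1, 9, 192]
[7, 9, 5, 2, 1, 9]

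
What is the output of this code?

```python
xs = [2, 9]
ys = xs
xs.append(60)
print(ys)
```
[2, 9, 60]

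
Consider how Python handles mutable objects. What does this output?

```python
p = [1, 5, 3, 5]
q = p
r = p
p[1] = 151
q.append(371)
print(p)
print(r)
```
[1, 151, 3, 5, 371]
[1, 151, 3, 5, 371]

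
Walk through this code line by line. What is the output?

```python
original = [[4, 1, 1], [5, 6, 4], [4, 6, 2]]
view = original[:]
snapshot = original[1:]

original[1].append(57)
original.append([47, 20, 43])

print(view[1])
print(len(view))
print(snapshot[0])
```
[5, 6, 4, 57]
3
[5, 6, 4, 57]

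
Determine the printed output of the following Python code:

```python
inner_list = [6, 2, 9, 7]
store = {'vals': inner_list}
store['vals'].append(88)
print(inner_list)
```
[6, 2, 9, 7, 88]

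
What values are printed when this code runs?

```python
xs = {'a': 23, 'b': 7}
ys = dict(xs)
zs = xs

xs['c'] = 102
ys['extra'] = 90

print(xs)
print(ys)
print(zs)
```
{'a': 23, 'b': 7, 'c': 102}
{'a': 23, 'b': 7, 'extra': 90}
{'a': 23, 'b': 7, 'c': 102}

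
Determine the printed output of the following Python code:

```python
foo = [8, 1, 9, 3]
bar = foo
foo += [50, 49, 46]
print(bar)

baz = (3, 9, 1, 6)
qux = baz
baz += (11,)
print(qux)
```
[8, 1, 9, 3, 50, 49, 46]
(3, 9, 1, 6)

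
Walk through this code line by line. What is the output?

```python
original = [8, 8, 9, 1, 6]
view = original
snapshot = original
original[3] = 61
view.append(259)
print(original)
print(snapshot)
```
[8, 8, 9, 61, 6, 259]
[8, 8, 9, 61, 6, 259]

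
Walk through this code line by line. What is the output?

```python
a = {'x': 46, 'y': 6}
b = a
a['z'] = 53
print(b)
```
{'x': 46, 'y': 6, 'z': 53}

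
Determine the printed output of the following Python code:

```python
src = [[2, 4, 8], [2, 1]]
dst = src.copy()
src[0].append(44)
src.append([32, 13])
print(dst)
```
[[2, 4, 8, 44], [2, 1]]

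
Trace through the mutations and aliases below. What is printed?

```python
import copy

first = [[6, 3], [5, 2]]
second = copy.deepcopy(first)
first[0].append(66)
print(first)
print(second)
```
[[6, 3, 66], [5, 2]]
[[6, 3], [5, 2]]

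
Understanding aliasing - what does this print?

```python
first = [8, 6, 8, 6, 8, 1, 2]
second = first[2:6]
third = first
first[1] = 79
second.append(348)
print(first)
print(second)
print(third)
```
[8, 79, 8, 6, 8, 1, 2]
[8, 6, 8, 1, 348]
[8, 79, 8, 6, 8, 1, 2]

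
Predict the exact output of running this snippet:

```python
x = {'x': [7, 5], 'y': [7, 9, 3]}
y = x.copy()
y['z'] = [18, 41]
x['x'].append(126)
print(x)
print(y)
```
{'x': [7, 5, 126], 'y': [7, 9, 3]}
{'x': [7, 5, 126], 'y': [7, 9, 3], 'z': [18, 41]}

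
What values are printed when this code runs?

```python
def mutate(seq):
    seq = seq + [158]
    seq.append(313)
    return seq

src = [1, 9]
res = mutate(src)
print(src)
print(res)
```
[1, 9]
[1, 9, 158, 313]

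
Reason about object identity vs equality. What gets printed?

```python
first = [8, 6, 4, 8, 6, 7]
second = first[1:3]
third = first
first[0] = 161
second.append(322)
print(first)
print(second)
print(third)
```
[161, 6, 4, 8, 6, 7]
[6, 4, 322]
[161, 6, 4, 8, 6, 7]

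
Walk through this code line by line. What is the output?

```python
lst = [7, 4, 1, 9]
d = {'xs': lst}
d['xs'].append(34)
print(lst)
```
[7, 4, 1, 9, 34]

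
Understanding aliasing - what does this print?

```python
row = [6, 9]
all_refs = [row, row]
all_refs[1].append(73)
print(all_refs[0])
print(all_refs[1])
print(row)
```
[6, 9, 73]
[6, 9, 73]
[6, 9, 73]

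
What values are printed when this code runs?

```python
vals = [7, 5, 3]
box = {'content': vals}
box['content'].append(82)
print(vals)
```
[7, 5, 3, 82]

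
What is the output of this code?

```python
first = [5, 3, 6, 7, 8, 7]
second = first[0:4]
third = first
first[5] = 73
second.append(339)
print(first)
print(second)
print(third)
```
[5, 3, 6, 7, 8, 73]
[5, 3, 6, 7, 339]
[5, 3, 6, 7, 8, 73]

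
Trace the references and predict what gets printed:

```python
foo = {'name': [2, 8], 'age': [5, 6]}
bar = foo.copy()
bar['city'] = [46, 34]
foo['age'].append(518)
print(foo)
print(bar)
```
{'name': [2, 8], 'age': [5, 6, 518]}
{'name': [2, 8], 'age': [5, 6, 518], 'city': [46, 34]}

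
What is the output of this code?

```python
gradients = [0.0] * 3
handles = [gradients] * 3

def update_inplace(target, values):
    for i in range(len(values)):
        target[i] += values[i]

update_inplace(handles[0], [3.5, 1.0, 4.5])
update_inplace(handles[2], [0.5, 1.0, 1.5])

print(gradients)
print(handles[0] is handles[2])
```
[4.0, 2.0, 6.0]
True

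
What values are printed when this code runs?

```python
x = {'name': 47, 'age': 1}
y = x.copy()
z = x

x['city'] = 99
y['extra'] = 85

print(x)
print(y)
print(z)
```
{'name': 47, 'age': 1, 'city': 99}
{'name': 47, 'age': 1, 'extra': 85}
{'name': 47, 'age': 1, 'city': 99}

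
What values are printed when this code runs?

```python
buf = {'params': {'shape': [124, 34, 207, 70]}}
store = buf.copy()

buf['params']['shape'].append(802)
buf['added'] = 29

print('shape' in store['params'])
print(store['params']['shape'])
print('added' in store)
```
True
[124, 34, 207, 70, 802]
False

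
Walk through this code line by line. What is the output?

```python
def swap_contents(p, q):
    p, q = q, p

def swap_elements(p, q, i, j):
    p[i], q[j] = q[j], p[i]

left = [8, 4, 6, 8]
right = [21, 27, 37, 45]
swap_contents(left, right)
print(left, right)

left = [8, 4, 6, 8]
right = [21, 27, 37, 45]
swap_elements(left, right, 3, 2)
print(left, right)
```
[8, 4, 6, 8] [21, 27, 37, 45]
[8, 4, 6, 37] [21, 27, 8, 45]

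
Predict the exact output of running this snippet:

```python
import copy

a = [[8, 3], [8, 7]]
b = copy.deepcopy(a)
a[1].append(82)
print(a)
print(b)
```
[[8, 3], [8, 7, 82]]
[[8, 3], [8, 7]]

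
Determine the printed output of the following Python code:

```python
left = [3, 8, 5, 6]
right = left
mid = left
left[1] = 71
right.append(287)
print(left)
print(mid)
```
[3, 71, 5, 6, 287]
[3, 71, 5, 6, 287]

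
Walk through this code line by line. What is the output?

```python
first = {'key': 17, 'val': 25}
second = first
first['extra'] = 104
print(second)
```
{'key': 17, 'val': 25, 'extra': 104}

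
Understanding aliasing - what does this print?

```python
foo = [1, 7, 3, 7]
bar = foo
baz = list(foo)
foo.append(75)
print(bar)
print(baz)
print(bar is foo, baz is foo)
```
[1, 7, 3, 7, 75]
[1, 7, 3, 7]
True False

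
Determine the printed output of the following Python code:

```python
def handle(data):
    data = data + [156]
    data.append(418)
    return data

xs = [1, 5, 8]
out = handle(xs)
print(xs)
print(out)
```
[1, 5, 8]
[1, 5, 8, 156, 418]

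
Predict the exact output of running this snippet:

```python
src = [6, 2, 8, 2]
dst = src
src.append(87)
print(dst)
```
[6, 2, 8, 2, 87]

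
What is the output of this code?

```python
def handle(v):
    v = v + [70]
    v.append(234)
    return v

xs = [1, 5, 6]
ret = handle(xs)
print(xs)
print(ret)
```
[1, 5, 6]
[1, 5, 6, 70, 234]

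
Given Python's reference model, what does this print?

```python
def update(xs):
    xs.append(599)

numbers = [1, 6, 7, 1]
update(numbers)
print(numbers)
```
[1, 6, 7, 1, 599]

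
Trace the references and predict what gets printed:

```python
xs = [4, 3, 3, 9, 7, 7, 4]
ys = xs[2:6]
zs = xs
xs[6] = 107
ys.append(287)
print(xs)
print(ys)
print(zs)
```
[4, 3, 3, 9, 7, 7, 107]
[3, 9, 7, 7, 287]
[4, 3, 3, 9, 7, 7, 107]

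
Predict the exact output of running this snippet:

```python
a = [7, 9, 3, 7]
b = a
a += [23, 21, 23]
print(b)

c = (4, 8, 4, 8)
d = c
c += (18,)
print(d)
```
[7, 9, 3, 7, 23, 21, 23]
(4, 8, 4, 8)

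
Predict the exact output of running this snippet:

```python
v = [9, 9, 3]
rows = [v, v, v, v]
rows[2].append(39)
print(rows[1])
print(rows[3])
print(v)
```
[9, 9, 3, 39]
[9, 9, 3, 39]
[9, 9, 3, 39]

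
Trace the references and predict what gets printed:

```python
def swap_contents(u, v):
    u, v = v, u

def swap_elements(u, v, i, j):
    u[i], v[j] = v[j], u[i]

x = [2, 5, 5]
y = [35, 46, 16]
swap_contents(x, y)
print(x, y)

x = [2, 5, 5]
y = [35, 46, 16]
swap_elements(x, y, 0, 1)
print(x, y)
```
[2, 5, 5] [35, 46, 16]
[46, 5, 5] [35, 2, 16]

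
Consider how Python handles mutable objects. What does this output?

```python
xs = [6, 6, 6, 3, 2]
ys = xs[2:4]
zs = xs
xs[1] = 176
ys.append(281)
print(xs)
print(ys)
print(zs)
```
[6, 176, 6, 3, 2]
[6, 3, 281]
[6, 176, 6, 3, 2]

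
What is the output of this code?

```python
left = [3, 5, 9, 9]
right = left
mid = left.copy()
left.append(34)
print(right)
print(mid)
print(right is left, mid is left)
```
[3, 5, 9, 9, 34]
[3, 5, 9, 9]
True False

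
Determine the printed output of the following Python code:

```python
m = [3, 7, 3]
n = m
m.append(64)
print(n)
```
[3, 7, 3, 64]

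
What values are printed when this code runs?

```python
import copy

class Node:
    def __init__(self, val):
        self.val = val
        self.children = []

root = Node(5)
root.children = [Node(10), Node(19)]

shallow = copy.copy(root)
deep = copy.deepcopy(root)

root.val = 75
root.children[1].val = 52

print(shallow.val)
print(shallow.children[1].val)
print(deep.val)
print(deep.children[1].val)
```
5
52
5
19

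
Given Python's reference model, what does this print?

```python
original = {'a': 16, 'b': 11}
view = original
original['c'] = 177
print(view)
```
{'a': 16, 'b': 11, 'c': 177}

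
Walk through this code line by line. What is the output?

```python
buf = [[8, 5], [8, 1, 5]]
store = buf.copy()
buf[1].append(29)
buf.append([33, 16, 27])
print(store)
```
[[8, 5], [8, 1, 5, 29]]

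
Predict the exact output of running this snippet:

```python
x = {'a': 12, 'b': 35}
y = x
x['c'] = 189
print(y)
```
{'a': 12, 'b': 35, 'c': 189}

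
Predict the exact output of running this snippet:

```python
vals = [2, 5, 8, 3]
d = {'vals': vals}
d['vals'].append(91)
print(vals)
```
[2, 5, 8, 3, 91]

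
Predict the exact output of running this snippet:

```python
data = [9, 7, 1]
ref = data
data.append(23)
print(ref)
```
[9, 7, 1, 23]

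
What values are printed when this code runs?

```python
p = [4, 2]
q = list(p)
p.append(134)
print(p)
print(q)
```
[4, 2, 134]
[4, 2]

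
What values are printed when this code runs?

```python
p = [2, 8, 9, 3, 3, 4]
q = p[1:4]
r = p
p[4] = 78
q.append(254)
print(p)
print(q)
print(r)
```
[2, 8, 9, 3, 78, 4]
[8, 9, 3, 254]
[2, 8, 9, 3, 78, 4]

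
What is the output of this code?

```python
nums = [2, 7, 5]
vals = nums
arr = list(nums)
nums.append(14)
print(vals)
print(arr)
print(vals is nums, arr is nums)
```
[2, 7, 5, 14]
[2, 7, 5]
True False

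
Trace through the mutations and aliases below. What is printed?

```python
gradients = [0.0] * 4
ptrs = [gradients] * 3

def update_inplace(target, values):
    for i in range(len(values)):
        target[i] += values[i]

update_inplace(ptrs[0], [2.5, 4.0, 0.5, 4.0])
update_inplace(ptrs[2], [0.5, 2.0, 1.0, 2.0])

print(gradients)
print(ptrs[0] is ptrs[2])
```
[3.0, 6.0, 1.5, 6.0]
True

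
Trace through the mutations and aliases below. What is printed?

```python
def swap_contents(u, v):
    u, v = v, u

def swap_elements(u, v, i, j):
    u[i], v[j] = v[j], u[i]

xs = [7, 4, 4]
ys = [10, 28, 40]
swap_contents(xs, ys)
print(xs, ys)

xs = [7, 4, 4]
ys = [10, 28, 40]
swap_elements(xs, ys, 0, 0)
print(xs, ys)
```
[7, 4, 4] [10, 28, 40]
[10, 4, 4] [7, 28, 40]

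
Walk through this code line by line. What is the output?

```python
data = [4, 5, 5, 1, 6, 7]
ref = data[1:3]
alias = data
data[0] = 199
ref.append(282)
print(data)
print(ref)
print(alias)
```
[199, 5, 5, 1, 6, 7]
[5, 5, 282]
[199, 5, 5, 1, 6, 7]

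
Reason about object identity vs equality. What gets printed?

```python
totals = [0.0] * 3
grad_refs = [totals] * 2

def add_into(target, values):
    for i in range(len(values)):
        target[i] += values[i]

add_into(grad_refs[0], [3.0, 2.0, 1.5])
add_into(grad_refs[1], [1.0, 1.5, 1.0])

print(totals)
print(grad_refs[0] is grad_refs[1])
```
[4.0, 3.5, 2.5]
True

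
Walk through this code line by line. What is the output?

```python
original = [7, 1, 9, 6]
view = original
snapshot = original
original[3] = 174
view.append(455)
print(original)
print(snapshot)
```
[7, 1, 9, 174, 455]
[7, 1, 9, 174, 455]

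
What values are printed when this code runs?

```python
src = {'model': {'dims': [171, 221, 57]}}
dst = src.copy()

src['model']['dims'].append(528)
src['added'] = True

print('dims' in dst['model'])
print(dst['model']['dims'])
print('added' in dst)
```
True
[171, 221, 57, 528]
False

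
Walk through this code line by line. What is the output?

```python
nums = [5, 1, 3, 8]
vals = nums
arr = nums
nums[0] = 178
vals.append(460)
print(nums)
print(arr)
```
[178, 1, 3, 8, 460]
[178, 1, 3, 8, 460]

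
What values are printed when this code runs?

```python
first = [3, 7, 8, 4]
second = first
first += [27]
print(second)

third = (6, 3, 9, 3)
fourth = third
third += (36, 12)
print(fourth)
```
[3, 7, 8, 4, 27]
(6, 3, 9, 3)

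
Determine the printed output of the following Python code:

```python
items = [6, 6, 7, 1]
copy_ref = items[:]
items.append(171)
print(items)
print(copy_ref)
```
[6, 6, 7, 1, 171]
[6, 6, 7, 1]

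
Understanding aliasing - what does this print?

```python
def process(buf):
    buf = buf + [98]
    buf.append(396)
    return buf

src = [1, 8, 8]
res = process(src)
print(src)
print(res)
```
[1, 8, 8]
[1, 8, 8, 98, 396]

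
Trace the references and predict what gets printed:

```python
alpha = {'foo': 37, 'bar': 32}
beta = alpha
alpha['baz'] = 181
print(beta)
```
{'foo': 37, 'bar': 32, 'baz': 181}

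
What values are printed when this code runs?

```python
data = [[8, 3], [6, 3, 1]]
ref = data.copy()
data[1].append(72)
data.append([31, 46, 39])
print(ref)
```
[[8, 3], [6, 3, 1, 72]]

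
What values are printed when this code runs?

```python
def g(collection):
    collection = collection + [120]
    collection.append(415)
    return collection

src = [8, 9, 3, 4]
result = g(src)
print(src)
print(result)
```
[8, 9, 3, 4]
[8, 9, 3, 4, 120, 415]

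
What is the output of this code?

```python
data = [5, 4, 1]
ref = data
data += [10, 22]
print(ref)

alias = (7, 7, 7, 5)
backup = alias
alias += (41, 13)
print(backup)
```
[5, 4, 1, 10, 22]
(7, 7, 7, 5)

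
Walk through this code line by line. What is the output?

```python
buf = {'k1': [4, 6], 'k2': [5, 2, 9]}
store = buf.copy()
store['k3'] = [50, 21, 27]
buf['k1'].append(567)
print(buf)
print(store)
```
{'k1': [4, 6, 567], 'k2': [5, 2, 9]}
{'k1': [4, 6, 567], 'k2': [5, 2, 9], 'k3': [50, 21, 27]}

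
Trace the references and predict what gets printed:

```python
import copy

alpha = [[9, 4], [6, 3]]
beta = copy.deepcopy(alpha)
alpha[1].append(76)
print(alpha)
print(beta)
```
[[9, 4], [6, 3, 76]]
[[9, 4], [6, 3]]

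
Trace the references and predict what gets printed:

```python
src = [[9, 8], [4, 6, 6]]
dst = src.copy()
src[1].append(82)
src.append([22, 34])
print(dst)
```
[[9, 8], [4, 6, 6, 82]]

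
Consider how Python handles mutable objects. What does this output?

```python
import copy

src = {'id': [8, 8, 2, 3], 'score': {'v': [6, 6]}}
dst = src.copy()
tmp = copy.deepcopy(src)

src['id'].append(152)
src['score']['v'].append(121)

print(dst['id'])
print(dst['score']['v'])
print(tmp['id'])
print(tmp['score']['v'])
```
[8, 8, 2, 3, 152]
[6, 6, 121]
[8, 8, 2, 3]
[6, 6]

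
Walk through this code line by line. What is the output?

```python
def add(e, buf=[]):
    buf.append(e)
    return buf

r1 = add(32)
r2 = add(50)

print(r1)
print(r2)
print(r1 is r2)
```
[32, 50]
[32, 50]
True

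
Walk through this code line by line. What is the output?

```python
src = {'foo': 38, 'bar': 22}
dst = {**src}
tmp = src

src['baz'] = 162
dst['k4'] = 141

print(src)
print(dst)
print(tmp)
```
{'foo': 38, 'bar': 22, 'baz': 162}
{'foo': 38, 'bar': 22, 'k4': 141}
{'foo': 38, 'bar': 22, 'baz': 162}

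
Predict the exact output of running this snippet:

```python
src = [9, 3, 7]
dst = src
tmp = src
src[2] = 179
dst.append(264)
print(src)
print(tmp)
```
[9, 3, 179, 264]
[9, 3, 179, 264]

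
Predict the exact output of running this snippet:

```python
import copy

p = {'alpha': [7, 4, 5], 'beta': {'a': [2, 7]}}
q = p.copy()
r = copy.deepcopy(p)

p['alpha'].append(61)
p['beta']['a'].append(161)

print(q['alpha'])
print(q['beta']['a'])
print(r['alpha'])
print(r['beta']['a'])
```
[7, 4, 5, 61]
[2, 7, 161]
[7, 4, 5]
[2, 7]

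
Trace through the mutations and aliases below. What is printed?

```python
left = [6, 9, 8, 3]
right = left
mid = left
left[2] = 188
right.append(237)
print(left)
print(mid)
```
[6, 9, 188, 3, 237]
[6, 9, 188, 3, 237]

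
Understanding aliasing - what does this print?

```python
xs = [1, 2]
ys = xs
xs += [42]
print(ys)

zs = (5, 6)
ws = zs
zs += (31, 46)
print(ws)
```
[1, 2, 42]
(5, 6)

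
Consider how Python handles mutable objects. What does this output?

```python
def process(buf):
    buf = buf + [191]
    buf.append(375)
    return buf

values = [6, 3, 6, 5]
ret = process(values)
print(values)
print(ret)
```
[6, 3, 6, 5]
[6, 3, 6, 5, 191, 375]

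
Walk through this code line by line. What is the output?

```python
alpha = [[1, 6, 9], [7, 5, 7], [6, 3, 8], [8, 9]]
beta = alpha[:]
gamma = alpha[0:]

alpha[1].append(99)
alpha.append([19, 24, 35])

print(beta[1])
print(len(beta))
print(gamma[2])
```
[7, 5, 7, 99]
4
[6, 3, 8]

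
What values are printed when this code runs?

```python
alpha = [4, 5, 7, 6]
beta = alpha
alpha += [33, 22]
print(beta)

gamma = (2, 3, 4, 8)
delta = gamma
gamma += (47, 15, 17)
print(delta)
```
[4, 5, 7, 6, 33, 22]
(2, 3, 4, 8)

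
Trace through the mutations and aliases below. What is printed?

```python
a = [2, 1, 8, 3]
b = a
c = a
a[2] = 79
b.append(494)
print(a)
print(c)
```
[2, 1, 79, 3, 494]
[2, 1, 79, 3, 494]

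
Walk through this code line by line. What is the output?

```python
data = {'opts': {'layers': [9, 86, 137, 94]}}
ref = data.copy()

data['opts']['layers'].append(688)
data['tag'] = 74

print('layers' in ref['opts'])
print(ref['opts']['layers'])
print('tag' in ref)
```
True
[9, 86, 137, 94, 688]
False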